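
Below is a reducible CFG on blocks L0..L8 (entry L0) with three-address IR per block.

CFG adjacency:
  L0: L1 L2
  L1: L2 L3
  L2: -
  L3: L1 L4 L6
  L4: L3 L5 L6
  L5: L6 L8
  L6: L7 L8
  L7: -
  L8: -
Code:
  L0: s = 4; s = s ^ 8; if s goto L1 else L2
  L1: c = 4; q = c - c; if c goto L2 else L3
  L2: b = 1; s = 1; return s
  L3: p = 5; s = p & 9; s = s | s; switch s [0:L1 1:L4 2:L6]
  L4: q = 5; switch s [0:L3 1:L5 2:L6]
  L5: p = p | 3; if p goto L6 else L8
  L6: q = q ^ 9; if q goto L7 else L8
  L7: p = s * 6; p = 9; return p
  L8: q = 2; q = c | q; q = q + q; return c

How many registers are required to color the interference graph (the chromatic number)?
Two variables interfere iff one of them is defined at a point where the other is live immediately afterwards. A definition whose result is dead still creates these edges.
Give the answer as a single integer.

def/use:
  L0: {s} / ∅
  L1: {c,q} / ∅
  L2: {b,s} / ∅
  L3: {p,s} / ∅
  L4: {q} / {s}
  L5: {p} / {p}
  L6: {q} / {q}
  L7: {p} / {s}
  L8: {q} / {c}

Backward fixpoint:
  L0 li=∅ lo=∅
  L1 li=∅ lo={c,q}
  L2 li=∅ lo=∅
  L3 li={c,q} lo={c,p,q,s}
  L4 li={c,p,s} lo={c,p,q,s}
  L5 li={c,p,q,s} lo={c,q,s}
  L6 li={c,q,s} lo={c,s}
  L7 li={s} lo=∅
  L8 li={c} lo=∅

Interfere edges:
  b — ∅
  c — {p,q,s}
  p — {c,q,s}
  q — {c,p,s}
  s — {c,p,q}

Colouring:
  lower bound: {c,p,q,s} mutually conflict ⇒ χ ≥ 4
  4-colouring: c0={b,c}  c1={p}  c2={q}  c3={s}
  χ = 4

Answer: 4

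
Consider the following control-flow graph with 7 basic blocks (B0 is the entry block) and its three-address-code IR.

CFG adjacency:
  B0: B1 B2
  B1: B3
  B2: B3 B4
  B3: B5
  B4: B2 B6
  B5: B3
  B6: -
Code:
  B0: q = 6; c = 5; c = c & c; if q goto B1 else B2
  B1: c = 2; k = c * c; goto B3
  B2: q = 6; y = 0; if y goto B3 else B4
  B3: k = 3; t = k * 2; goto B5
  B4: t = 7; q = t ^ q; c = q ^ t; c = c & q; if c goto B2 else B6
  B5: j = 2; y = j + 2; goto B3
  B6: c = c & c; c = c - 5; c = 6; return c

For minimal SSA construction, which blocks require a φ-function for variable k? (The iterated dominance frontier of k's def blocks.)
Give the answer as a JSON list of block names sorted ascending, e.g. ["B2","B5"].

Answer: ["B3"]

Working:
idom tree: B1←B0 B2←B0 B3←B0 B4←B2 B5←B3 B6←B4
Dom∩ at merges:
  B2: preds {B0,B4}: {B0} ∩ {B0,B2,B4} = {B0}; idom=B0
  B3: preds {B1,B2,B5}: {B0,B1} ∩ {B0,B2} ∩ {B0,B3,B5} = {B0}; idom=B0

DF walk-up:
  join B2 pred B0: · stop@B0
  join B2 pred B4: B4→B2 stop@B0
  join B3 pred B1: B1 stop@B0
  join B3 pred B2: B2 stop@B0
  join B3 pred B5: B5→B3 stop@B0
  B0: DF=∅
  B1: DF={B3}
  B2: DF={B2,B3}
  B3: DF={B3}
  B4: DF={B2}
  B5: DF={B3}
  B6: DF=∅

φ for k: defs {B1,B3}
  DF⁺ = {B3}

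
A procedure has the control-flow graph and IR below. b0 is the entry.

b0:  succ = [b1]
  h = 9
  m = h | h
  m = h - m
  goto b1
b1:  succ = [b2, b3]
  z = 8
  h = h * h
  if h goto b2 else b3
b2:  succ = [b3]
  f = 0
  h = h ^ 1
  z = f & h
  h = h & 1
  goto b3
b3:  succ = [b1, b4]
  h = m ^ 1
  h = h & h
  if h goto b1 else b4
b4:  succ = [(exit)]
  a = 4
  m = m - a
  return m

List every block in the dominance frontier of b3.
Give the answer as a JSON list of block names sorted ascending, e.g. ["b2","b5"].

idom tree: b1←b0 b2←b1 b3←b1 b4←b3
Dom at joins:
  b1: preds {b0,b3}: {b0} ∩ {b0,b1,b3} = {b0}; idom=b0
  b3: preds {b1,b2}: {b0,b1} ∩ {b0,b1,b2} = {b0,b1}; idom=b1

DF walk-up:
  b1←b0: walk · to b0
  b1←b3: walk b3→b1 to b0
  b3←b1: walk · to b1
  b3←b2: walk b2 to b1
  b0: DF=∅
  b1: DF={b1}
  b2: DF={b3}
  b3: DF={b1}
  b4: DF=∅

DF(b3) = ["b1"]

Answer: ["b1"]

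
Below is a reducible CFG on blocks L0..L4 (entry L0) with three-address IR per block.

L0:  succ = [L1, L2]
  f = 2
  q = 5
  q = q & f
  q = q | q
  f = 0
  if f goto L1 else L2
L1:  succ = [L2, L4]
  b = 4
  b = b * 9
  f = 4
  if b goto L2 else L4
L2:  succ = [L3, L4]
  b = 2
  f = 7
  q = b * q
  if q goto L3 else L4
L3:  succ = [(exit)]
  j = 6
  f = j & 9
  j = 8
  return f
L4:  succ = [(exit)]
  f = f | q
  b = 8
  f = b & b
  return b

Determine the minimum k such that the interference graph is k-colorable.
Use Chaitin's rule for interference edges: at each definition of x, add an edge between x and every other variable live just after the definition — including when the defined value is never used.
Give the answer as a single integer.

Answer: 3

Working:
Per-block:
  L0: {f,q} / ∅
  L1: {b,f} / ∅
  L2: {b,f,q} / {q}
  L3: {f,j} / ∅
  L4: {b,f} / {f,q}

Liveness:
  L0: in=∅ out={q}
  L1: in={q} out={f,q}
  L2: in={q} out={f,q}
  L3: in=∅ out=∅
  L4: in={f,q} out=∅

Conflict graph:
  b↔{f,q}
  f↔{b,j,q}
  j↔{f}
  q↔{b,f}

Chromatic number:
  {b,f,q} pairwise interfere (3-clique) ⇒ χ ≥ 3
  3-colouring: r0={f}  r1={b,j}  r2={q}
  χ = 3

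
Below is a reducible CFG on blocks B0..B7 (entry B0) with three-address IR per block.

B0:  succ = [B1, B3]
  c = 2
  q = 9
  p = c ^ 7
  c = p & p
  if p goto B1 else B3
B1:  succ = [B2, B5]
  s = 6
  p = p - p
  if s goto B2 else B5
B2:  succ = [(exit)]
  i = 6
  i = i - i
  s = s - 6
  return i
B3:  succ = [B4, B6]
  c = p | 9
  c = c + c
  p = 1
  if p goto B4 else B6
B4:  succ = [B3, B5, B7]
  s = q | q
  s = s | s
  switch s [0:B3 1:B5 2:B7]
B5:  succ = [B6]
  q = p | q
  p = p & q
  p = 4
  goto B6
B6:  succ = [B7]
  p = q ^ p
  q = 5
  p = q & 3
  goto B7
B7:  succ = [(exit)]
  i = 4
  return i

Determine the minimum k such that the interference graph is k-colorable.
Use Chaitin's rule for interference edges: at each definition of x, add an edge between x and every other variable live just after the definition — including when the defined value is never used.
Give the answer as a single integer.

Answer: 3

Analysis:
Per-block:
  B0: {c,p,q} / ∅
  B1: {p,s} / {p}
  B2: {i,s} / {s}
  B3: {c,p} / {p}
  B4: {s} / {q}
  B5: {p,q} / {p,q}
  B6: {p,q} / {p,q}
  B7: {i} / ∅

Backward fixpoint:
  B0 li=∅ lo={p,q}
  B1 li={p,q} lo={p,q,s}
  B2 li={s} lo=∅
  B3 li={p,q} lo={p,q}
  B4 li={p,q} lo={p,q}
  B5 li={p,q} lo={p,q}
  B6 li={p,q} lo=∅
  B7 li=∅ lo=∅

Interfere edges:
  c — {p,q}
  i — {s}
  p — {c,q,s}
  q — {c,p,s}
  s — {i,p,q}

Registers:
  {c,p,q} pairwise interfere (3-clique) ⇒ χ ≥ 3
  assign c→c2 i→c0 p→c0 q→c1 s→c2 — no edge inside a register ⇒ χ ≤ 3
  χ = 3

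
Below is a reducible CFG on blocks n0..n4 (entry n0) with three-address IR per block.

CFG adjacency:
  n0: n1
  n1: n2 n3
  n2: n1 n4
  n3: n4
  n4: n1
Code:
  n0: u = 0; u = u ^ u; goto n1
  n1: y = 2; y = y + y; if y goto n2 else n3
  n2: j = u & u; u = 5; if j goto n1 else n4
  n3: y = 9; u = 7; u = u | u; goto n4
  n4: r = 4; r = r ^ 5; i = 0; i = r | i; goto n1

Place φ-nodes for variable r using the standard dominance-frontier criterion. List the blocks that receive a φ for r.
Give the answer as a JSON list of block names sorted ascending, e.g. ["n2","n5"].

Answer: ["n1"]

Working:
idom tree: n1←n0 n2←n1 n3←n1 n4←n1
Join-block Dom:
  n1: preds {n0,n2,n4}: {n0} ∩ {n0,n1,n2} ∩ {n0,n1,n4} = {n0}; idom=n0
  n4: preds {n2,n3}: {n0,n1,n2} ∩ {n0,n1,n3} = {n0,n1}; idom=n1

DF walk-up:
  join n1 pred n0: · stop@n0
  join n1 pred n2: n2→n1 stop@n0
  join n1 pred n4: n4→n1 stop@n0
  join n4 pred n2: n2 stop@n1
  join n4 pred n3: n3 stop@n1
  DF(n0)=∅
  DF(n1)={n1}
  DF(n2)={n1,n4}
  DF(n3)={n4}
  DF(n4)={n1}

φ for r: defs {n4}
  DF⁺ = {n1}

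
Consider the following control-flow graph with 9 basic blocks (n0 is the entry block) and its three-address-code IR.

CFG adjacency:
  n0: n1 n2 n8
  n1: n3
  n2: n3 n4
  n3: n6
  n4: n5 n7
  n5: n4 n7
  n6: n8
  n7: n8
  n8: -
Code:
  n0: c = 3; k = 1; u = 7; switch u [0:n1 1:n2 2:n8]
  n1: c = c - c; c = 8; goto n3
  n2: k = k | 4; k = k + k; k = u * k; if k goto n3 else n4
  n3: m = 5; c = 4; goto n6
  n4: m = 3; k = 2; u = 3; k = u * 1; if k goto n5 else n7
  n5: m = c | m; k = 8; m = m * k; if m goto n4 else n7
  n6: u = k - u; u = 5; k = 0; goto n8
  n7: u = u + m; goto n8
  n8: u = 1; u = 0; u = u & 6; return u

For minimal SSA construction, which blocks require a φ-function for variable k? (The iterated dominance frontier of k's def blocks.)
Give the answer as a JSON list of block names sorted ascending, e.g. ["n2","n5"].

Answer: ["n3", "n4", "n7", "n8"]

Derivation:
idom tree: n1←n0 n2←n0 n3←n0 n4←n2 n5←n4 n6←n3 n7←n4 n8←n0
Join-block Dom:
  n3: preds {n1,n2}: {n0,n1} ∩ {n0,n2} = {n0}; idom=n0
  n4: preds {n2,n5}: {n0,n2} ∩ {n0,n2,n4,n5} = {n0,n2}; idom=n2
  n7: preds {n4,n5}: {n0,n2,n4} ∩ {n0,n2,n4,n5} = {n0,n2,n4}; idom=n4
  n8: preds {n0,n6,n7}: {n0} ∩ {n0,n3,n6} ∩ {n0,n2,n4,n7} = {n0}; idom=n0

DF walk-up:
  n3←n1: walk n1 to n0
  n3←n2: walk n2 to n0
  n4←n2: walk · to n2
  n4←n5: walk n5→n4 to n2
  n7←n4: walk · to n4
  n7←n5: walk n5 to n4
  n8←n0: walk · to n0
  n8←n6: walk n6→n3 to n0
  n8←n7: walk n7→n4→n2 to n0
  n0 → ∅
  n1 → {n3}
  n2 → {n3,n8}
  n3 → {n8}
  n4 → {n4,n8}
  n5 → {n4,n7}
  n6 → {n8}
  n7 → {n8}
  n8 → ∅

φ for k: defs {n0,n2,n4,n5,n6}
  DF⁺ = {n3,n4,n7,n8}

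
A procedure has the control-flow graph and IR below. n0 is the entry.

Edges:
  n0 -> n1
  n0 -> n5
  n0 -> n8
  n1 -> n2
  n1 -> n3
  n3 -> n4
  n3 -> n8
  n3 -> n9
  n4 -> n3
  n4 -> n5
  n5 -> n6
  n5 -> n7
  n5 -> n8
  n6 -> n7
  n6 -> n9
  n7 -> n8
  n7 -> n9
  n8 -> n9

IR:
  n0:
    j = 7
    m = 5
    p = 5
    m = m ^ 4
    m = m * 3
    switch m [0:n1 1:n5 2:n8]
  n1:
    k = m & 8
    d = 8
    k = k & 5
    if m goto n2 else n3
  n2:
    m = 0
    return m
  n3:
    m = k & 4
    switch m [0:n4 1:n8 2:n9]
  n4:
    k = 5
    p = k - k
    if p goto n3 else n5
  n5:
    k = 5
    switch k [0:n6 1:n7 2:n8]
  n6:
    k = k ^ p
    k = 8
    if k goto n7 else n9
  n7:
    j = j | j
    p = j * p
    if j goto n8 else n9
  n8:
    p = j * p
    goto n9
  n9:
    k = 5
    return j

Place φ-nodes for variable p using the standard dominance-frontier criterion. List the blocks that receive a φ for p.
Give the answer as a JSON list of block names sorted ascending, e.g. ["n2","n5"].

Answer: ["n3", "n5", "n8", "n9"]

Derivation:
idom tree: n1←n0 n2←n1 n3←n1 n4←n3 n5←n0 n6←n5 n7←n5 n8←n0 n9←n0
Dom at joins:
  n3: preds {n1,n4}: {n0,n1} ∩ {n0,n1,n3,n4} = {n0,n1}; idom=n1
  n5: preds {n0,n4}: {n0} ∩ {n0,n1,n3,n4} = {n0}; idom=n0
  n7: preds {n5,n6}: {n0,n5} ∩ {n0,n5,n6} = {n0,n5}; idom=n5
  n8: preds {n0,n3,n5,n7}: {n0} ∩ {n0,n1,n3} ∩ {n0,n5} ∩ {n0,n5,n7} = {n0}; idom=n0
  n9: preds {n3,n6,n7,n8}: {n0,n1,n3} ∩ {n0,n5,n6} ∩ {n0,n5,n7} ∩ {n0,n8} = {n0}; idom=n0

DF derivation:
  join n3 pred n1: · stop@n1
  join n3 pred n4: n4→n3 stop@n1
  join n5 pred n0: · stop@n0
  join n5 pred n4: n4→n3→n1 stop@n0
  join n7 pred n5: · stop@n5
  join n7 pred n6: n6 stop@n5
  join n8 pred n0: · stop@n0
  join n8 pred n3: n3→n1 stop@n0
  join n8 pred n5: n5 stop@n0
  join n8 pred n7: n7→n5 stop@n0
  join n9 pred n3: n3→n1 stop@n0
  join n9 pred n6: n6→n5 stop@n0
  join n9 pred n7: n7→n5 stop@n0
  join n9 pred n8: n8 stop@n0
  n0 → ∅
  n1 → {n5,n8,n9}
  n2 → ∅
  n3 → {n3,n5,n8,n9}
  n4 → {n3,n5}
  n5 → {n8,n9}
  n6 → {n7,n9}
  n7 → {n8,n9}
  n8 → {n9}
  n9 → ∅

φ for p: defs {n0,n4,n7,n8}
  DF⁺ = {n3,n5,n8,n9}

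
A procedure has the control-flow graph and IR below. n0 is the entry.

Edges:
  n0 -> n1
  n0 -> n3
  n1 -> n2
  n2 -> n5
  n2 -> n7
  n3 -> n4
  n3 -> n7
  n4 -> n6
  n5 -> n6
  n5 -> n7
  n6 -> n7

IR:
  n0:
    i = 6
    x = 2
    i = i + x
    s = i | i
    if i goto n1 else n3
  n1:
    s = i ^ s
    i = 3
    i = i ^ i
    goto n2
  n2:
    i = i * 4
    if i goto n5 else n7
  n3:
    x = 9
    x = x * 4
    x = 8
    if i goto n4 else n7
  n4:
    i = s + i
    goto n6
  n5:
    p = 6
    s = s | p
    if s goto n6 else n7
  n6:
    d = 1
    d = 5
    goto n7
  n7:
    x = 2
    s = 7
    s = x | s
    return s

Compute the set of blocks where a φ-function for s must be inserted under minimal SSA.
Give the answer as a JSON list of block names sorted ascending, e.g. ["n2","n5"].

idom tree: n1←n0 n2←n1 n3←n0 n4←n3 n5←n2 n6←n0 n7←n0
Join-block Dom:
  n6: preds {n4,n5}: {n0,n3,n4} ∩ {n0,n1,n2,n5} = {n0}; idom=n0
  n7: preds {n2,n3,n5,n6}: {n0,n1,n2} ∩ {n0,n3} ∩ {n0,n1,n2,n5} ∩ {n0,n6} = {n0}; idom=n0

Frontier:
  n6←n4: walk n4→n3 to n0
  n6←n5: walk n5→n2→n1 to n0
  n7←n2: walk n2→n1 to n0
  n7←n3: walk n3 to n0
  n7←n5: walk n5→n2→n1 to n0
  n7←n6: walk n6 to n0
  DF(n0)=∅
  DF(n1)={n6,n7}
  DF(n2)={n6,n7}
  DF(n3)={n6,n7}
  DF(n4)={n6}
  DF(n5)={n6,n7}
  DF(n6)={n7}
  DF(n7)=∅

φ for s: defs {n0,n1,n5,n7}
  DF⁺ = {n6,n7}

Answer: ["n6", "n7"]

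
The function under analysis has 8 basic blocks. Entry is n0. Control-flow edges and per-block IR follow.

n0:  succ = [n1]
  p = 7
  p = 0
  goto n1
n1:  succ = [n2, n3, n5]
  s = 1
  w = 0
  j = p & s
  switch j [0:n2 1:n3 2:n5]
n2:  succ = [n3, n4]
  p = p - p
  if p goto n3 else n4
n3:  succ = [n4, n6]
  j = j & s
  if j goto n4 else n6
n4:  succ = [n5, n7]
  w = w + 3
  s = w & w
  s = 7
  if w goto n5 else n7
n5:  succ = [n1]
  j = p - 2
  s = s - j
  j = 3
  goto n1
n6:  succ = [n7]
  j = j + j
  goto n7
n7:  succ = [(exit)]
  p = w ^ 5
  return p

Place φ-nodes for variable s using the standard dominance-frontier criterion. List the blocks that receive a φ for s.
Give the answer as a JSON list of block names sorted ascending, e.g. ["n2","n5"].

idom tree: n1←n0 n2←n1 n3←n1 n4←n1 n5←n1 n6←n3 n7←n1
Dom at joins:
  n1: preds {n0,n5}: {n0} ∩ {n0,n1,n5} = {n0}; idom=n0
  n3: preds {n1,n2}: {n0,n1} ∩ {n0,n1,n2} = {n0,n1}; idom=n1
  n4: preds {n2,n3}: {n0,n1,n2} ∩ {n0,n1,n3} = {n0,n1}; idom=n1
  n5: preds {n1,n4}: {n0,n1} ∩ {n0,n1,n4} = {n0,n1}; idom=n1
  n7: preds {n4,n6}: {n0,n1,n4} ∩ {n0,n1,n3,n6} = {n0,n1}; idom=n1

DF derivation:
  join n1 pred n0: · stop@n0
  join n1 pred n5: n5→n1 stop@n0
  join n3 pred n1: · stop@n1
  join n3 pred n2: n2 stop@n1
  join n4 pred n2: n2 stop@n1
  join n4 pred n3: n3 stop@n1
  join n5 pred n1: · stop@n1
  join n5 pred n4: n4 stop@n1
  join n7 pred n4: n4 stop@n1
  join n7 pred n6: n6→n3 stop@n1
  n0 → ∅
  n1 → {n1}
  n2 → {n3,n4}
  n3 → {n4,n7}
  n4 → {n5,n7}
  n5 → {n1}
  n6 → {n7}
  n7 → ∅

φ for s: defs {n1,n4,n5}
  DF⁺ = {n1,n5,n7}

Answer: ["n1", "n5", "n7"]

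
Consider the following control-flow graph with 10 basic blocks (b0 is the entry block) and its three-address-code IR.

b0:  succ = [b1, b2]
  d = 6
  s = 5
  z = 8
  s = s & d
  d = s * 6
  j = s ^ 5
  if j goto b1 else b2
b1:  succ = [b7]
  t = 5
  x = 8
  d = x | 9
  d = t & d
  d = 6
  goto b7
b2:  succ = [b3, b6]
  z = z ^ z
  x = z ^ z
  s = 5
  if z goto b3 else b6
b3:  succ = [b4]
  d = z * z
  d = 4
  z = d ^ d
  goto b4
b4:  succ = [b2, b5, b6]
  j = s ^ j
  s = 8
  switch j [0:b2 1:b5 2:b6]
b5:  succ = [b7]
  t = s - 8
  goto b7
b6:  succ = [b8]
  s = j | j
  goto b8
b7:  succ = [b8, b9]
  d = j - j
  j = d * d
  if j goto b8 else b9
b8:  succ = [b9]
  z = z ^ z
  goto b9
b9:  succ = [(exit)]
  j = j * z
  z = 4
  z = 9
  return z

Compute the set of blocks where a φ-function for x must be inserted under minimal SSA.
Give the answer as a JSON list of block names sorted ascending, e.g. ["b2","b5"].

Answer: ["b2", "b7", "b8", "b9"]

Analysis:
idom tree: b1←b0 b2←b0 b3←b2 b4←b3 b5←b4 b6←b2 b7←b0 b8←b0 b9←b0
Join-block Dom:
  b2: preds {b0,b4}: {b0} ∩ {b0,b2,b3,b4} = {b0}; idom=b0
  b6: preds {b2,b4}: {b0,b2} ∩ {b0,b2,b3,b4} = {b0,b2}; idom=b2
  b7: preds {b1,b5}: {b0,b1} ∩ {b0,b2,b3,b4,b5} = {b0}; idom=b0
  b8: preds {b6,b7}: {b0,b2,b6} ∩ {b0,b7} = {b0}; idom=b0
  b9: preds {b7,b8}: {b0,b7} ∩ {b0,b8} = {b0}; idom=b0

Frontier:
  join b2 pred b0: · stop@b0
  join b2 pred b4: b4→b3→b2 stop@b0
  join b6 pred b2: · stop@b2
  join b6 pred b4: b4→b3 stop@b2
  join b7 pred b1: b1 stop@b0
  join b7 pred b5: b5→b4→b3→b2 stop@b0
  join b8 pred b6: b6→b2 stop@b0
  join b8 pred b7: b7 stop@b0
  join b9 pred b7: b7 stop@b0
  join b9 pred b8: b8 stop@b0
  b0: DF=∅
  b1: DF={b7}
  b2: DF={b2,b7,b8}
  b3: DF={b2,b6,b7}
  b4: DF={b2,b6,b7}
  b5: DF={b7}
  b6: DF={b8}
  b7: DF={b8,b9}
  b8: DF={b9}
  b9: DF=∅

φ for x: defs {b1,b2}
  DF⁺ = {b2,b7,b8,b9}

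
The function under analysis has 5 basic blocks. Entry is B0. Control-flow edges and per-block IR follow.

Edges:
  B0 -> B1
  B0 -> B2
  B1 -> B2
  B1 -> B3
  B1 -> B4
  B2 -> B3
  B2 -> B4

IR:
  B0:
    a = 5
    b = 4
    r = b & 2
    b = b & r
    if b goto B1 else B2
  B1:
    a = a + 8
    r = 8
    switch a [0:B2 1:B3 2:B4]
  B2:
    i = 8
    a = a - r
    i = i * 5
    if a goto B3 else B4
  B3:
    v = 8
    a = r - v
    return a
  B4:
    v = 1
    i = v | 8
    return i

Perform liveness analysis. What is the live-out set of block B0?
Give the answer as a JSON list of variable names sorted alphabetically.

Block summaries:
  B0: {a,b,r} / ∅
  B1: {a,r} / {a}
  B2: {a,i} / {a,r}
  B3: {a,v} / {r}
  B4: {i,v} / ∅

Live sets:
  live B0: ∅→{a,r}
  live B1: {a}→{a,r}
  live B2: {a,r}→{r}
  live B3: {r}→∅
  live B4: ∅→∅

live-out(B0) = ["a", "r"]

Answer: ["a", "r"]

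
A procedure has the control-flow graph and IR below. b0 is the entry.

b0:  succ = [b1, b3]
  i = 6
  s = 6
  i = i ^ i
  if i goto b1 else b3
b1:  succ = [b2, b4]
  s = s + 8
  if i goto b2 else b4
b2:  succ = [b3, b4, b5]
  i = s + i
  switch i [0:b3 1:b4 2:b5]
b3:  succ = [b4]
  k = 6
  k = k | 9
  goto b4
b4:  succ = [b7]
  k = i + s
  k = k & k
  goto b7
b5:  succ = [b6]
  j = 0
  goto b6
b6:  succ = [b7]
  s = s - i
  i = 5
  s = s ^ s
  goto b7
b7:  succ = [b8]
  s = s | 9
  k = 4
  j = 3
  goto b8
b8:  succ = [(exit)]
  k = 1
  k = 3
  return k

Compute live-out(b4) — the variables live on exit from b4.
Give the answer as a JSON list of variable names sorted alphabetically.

Block summaries:
  b0: def={i,s} ue=∅
  b1: def={s} ue={i,s}
  b2: def={i} ue={i,s}
  b3: def={k} ue=∅
  b4: def={k} ue={i,s}
  b5: def={j} ue=∅
  b6: def={i,s} ue={i,s}
  b7: def={j,k,s} ue={s}
  b8: def={k} ue=∅

Backward fixpoint:
  b0: in=∅ out={i,s}
  b1: in={i,s} out={i,s}
  b2: in={i,s} out={i,s}
  b3: in={i,s} out={i,s}
  b4: in={i,s} out={s}
  b5: in={i,s} out={i,s}
  b6: in={i,s} out={s}
  b7: in={s} out=∅
  b8: in=∅ out=∅

live-out(b4) = ["s"]

Answer: ["s"]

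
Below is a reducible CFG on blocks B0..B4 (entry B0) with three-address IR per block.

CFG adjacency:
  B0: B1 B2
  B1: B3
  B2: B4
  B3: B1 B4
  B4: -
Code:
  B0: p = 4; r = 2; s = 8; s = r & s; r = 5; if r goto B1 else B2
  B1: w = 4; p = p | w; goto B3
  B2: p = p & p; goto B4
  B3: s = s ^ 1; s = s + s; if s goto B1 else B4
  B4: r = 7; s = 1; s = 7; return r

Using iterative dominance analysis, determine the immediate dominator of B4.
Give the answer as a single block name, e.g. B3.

idom tree: B1←B0 B2←B0 B3←B1 B4←B0
Dom at joins:
  B1: preds {B0,B3}: {B0} ∩ {B0,B1,B3} = {B0}; idom=B0
  B4: preds {B2,B3}: {B0,B2} ∩ {B0,B1,B3} = {B0}; idom=B0

idom(B4) = B0

Answer: B0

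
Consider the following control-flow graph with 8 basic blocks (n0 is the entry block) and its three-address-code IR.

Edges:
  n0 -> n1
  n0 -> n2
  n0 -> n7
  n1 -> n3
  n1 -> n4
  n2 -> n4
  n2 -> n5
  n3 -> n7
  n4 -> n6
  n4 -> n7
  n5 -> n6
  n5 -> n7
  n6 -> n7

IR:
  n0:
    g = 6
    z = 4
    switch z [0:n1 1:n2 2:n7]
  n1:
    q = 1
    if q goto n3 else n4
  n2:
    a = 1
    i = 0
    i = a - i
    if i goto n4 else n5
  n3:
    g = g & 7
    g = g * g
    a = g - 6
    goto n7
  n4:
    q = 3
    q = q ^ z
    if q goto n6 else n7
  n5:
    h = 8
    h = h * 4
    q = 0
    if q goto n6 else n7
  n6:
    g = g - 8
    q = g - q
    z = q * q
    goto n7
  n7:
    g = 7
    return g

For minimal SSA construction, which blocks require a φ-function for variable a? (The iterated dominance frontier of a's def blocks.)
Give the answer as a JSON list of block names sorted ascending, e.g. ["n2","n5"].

Answer: ["n4", "n6", "n7"]

Working:
idom tree: n1←n0 n2←n0 n3←n1 n4←n0 n5←n2 n6←n0 n7←n0
Join-block Dom:
  n4: preds {n1,n2}: {n0,n1} ∩ {n0,n2} = {n0}; idom=n0
  n6: preds {n4,n5}: {n0,n4} ∩ {n0,n2,n5} = {n0}; idom=n0
  n7: preds {n0,n3,n4,n5,n6}: {n0} ∩ {n0,n1,n3} ∩ {n0,n4} ∩ {n0,n2,n5} ∩ {n0,n6} = {n0}; idom=n0

Frontier:
  join n4 pred n1: n1 stop@n0
  join n4 pred n2: n2 stop@n0
  join n6 pred n4: n4 stop@n0
  join n6 pred n5: n5→n2 stop@n0
  join n7 pred n0: · stop@n0
  join n7 pred n3: n3→n1 stop@n0
  join n7 pred n4: n4 stop@n0
  join n7 pred n5: n5→n2 stop@n0
  join n7 pred n6: n6 stop@n0
  DF(n0)=∅
  DF(n1)={n4,n7}
  DF(n2)={n4,n6,n7}
  DF(n3)={n7}
  DF(n4)={n6,n7}
  DF(n5)={n6,n7}
  DF(n6)={n7}
  DF(n7)=∅

φ for a: defs {n2,n3}
  DF⁺ = {n4,n6,n7}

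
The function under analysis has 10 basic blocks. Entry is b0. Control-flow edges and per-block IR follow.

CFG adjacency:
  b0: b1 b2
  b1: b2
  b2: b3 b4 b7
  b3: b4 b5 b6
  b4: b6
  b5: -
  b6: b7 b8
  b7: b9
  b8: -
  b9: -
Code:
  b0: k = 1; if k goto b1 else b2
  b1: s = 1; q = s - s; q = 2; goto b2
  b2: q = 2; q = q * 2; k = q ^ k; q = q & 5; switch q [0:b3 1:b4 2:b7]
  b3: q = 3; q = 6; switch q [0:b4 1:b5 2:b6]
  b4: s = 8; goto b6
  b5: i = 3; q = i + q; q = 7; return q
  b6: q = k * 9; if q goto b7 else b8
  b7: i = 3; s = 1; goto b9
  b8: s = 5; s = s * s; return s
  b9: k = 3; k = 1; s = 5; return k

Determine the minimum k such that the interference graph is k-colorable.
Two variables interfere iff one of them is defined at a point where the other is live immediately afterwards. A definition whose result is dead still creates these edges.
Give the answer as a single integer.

Block summaries:
  b0: {k} / ∅
  b1: {q,s} / ∅
  b2: {k,q} / {k}
  b3: {q} / ∅
  b4: {s} / ∅
  b5: {i,q} / {q}
  b6: {q} / {k}
  b7: {i,s} / ∅
  b8: {s} / ∅
  b9: {k,s} / ∅

Liveness:
  b0: in=∅ out={k}
  b1: in={k} out={k}
  b2: in={k} out={k}
  b3: in={k} out={k,q}
  b4: in={k} out={k}
  b5: in={q} out=∅
  b6: in={k} out=∅
  b7: in=∅ out=∅
  b8: in=∅ out=∅
  b9: in=∅ out=∅

Conflict graph:
  i: {q}
  k: {q,s}
  q: {i,k}
  s: {k}

Colouring:
  clique {i,q} ⇒ need ≥ 2
  2-colouring: R0={i,k}  R1={q,s}
  χ = 2

Answer: 2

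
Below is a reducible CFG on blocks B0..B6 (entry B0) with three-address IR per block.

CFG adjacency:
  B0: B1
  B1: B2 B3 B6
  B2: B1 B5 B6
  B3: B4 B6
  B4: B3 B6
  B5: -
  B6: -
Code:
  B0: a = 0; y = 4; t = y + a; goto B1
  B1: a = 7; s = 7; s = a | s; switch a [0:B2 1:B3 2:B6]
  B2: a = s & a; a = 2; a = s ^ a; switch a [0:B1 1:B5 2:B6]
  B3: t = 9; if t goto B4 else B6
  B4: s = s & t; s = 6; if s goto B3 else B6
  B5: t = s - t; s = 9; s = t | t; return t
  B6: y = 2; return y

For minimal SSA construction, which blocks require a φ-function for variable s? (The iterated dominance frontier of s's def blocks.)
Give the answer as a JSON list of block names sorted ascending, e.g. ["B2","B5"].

idom tree: B1←B0 B2←B1 B3←B1 B4←B3 B5←B2 B6←B1
Dom∩ at merges:
  B1: preds {B0,B2}: {B0} ∩ {B0,B1,B2} = {B0}; idom=B0
  B3: preds {B1,B4}: {B0,B1} ∩ {B0,B1,B3,B4} = {B0,B1}; idom=B1
  B6: preds {B1,B2,B3,B4}: {B0,B1} ∩ {B0,B1,B2} ∩ {B0,B1,B3} ∩ {B0,B1,B3,B4} = {B0,B1}; idom=B1

DF walk-up:
  B1←B0: walk · to B0
  B1←B2: walk B2→B1 to B0
  B3←B1: walk · to B1
  B3←B4: walk B4→B3 to B1
  B6←B1: walk · to B1
  B6←B2: walk B2 to B1
  B6←B3: walk B3 to B1
  B6←B4: walk B4→B3 to B1
  DF(B0)=∅
  DF(B1)={B1}
  DF(B2)={B1,B6}
  DF(B3)={B3,B6}
  DF(B4)={B3,B6}
  DF(B5)=∅
  DF(B6)=∅

φ for s: defs {B1,B4,B5}
  DF⁺ = {B1,B3,B6}

Answer: ["B1", "B3", "B6"]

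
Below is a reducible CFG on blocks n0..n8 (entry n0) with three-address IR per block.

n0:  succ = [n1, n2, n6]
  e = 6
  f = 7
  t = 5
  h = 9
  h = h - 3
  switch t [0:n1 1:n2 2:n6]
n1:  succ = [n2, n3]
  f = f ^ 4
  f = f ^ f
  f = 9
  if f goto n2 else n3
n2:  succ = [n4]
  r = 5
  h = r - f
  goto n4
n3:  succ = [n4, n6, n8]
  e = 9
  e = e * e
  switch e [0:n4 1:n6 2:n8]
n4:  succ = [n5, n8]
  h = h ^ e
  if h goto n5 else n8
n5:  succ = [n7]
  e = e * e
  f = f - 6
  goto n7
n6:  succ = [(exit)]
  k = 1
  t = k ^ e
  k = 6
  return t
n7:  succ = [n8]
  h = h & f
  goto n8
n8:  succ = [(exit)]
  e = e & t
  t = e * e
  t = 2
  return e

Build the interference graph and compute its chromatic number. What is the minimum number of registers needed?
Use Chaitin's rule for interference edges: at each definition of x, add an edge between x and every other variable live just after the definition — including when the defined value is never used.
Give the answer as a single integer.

Answer: 4

Derivation:
def/use:
  n0: {e,f,h,t} / ∅
  n1: {f} / {f}
  n2: {h,r} / {f}
  n3: {e} / ∅
  n4: {h} / {e,h}
  n5: {e,f} / {e,f}
  n6: {k,t} / {e}
  n7: {h} / {f,h}
  n8: {e,t} / {e,t}

Live sets:
  n0: in=∅ out={e,f,h,t}
  n1: in={e,f,h,t} out={e,f,h,t}
  n2: in={e,f,t} out={e,f,h,t}
  n3: in={f,h,t} out={e,f,h,t}
  n4: in={e,f,h,t} out={e,f,h,t}
  n5: in={e,f,h,t} out={e,f,h,t}
  n6: in={e} out=∅
  n7: in={e,f,h,t} out={e,t}
  n8: in={e,t} out=∅

Interference:
  e: {f,h,k,r,t}
  f: {e,h,r,t}
  h: {e,f,t}
  k: {e,t}
  r: {e,f,t}
  t: {e,f,h,k,r}

Registers:
  lower bound: {e,f,h,t} mutually conflict ⇒ χ ≥ 4
  4-colouring: r0={e}  r1={t}  r2={f,k}  r3={h,r}
  χ = 4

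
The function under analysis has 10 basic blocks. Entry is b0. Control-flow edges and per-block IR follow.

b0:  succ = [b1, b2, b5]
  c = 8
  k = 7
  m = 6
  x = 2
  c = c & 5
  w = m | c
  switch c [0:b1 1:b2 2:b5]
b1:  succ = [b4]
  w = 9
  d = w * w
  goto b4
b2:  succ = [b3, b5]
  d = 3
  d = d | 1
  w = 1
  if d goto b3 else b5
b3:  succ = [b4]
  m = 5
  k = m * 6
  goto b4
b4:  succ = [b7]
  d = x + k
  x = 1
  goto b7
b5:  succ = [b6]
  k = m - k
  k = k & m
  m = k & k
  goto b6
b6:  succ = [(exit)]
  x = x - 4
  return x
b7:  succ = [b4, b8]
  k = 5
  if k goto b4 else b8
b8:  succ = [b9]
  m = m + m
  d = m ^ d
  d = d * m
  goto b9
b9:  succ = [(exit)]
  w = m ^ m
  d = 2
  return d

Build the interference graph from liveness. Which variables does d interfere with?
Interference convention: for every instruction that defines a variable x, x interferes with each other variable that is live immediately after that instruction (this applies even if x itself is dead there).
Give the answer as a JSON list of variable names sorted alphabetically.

Per-block:
  b0 def {c,k,m,w,x} use ∅
  b1 def {d,w} use ∅
  b2 def {d,w} use ∅
  b3 def {k,m} use ∅
  b4 def {d,x} use {k,x}
  b5 def {k,m} use {k,m}
  b6 def {x} use {x}
  b7 def {k} use ∅
  b8 def {d,m} use {d,m}
  b9 def {d,w} use {m}

Backward fixpoint:
  b0: in=∅ out={k,m,x}
  b1: in={k,m,x} out={k,m,x}
  b2: in={k,m,x} out={k,m,x}
  b3: in={x} out={k,m,x}
  b4: in={k,m,x} out={d,m,x}
  b5: in={k,m,x} out={x}
  b6: in={x} out=∅
  b7: in={d,m,x} out={d,k,m,x}
  b8: in={d,m} out={m}
  b9: in={m} out=∅

Conflict graph:
  c — {k,m,w,x}
  d — {k,m,w,x}
  k — {c,d,m,w,x}
  m — {c,d,k,w,x}
  w — {c,d,k,m,x}
  x — {c,d,k,m,w}

N(d) = ["k", "m", "w", "x"]

Answer: ["k", "m", "w", "x"]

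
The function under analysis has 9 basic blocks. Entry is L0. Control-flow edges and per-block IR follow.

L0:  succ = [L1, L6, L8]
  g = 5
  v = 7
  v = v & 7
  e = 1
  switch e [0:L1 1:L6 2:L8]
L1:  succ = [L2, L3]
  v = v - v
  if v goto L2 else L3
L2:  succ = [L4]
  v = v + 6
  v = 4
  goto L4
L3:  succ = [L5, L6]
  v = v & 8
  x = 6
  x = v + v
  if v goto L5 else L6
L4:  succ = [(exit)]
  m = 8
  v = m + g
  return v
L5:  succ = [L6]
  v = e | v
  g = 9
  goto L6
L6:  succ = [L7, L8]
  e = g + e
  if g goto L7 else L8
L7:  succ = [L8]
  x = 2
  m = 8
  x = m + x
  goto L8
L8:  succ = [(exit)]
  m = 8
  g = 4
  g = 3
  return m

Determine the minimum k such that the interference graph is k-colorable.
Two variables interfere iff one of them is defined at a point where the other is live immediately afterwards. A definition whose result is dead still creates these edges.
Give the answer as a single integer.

Block summaries:
  L0 def {e,g,v} use ∅
  L1 def {v} use {v}
  L2 def {v} use {v}
  L3 def {v,x} use {v}
  L4 def {m,v} use {g}
  L5 def {g,v} use {e,v}
  L6 def {e} use {e,g}
  L7 def {m,x} use ∅
  L8 def {g,m} use ∅

Backward fixpoint:
  L0: in=∅ out={e,g,v}
  L1: in={e,g,v} out={e,g,v}
  L2: in={g,v} out={g}
  L3: in={e,g,v} out={e,g,v}
  L4: in={g} out=∅
  L5: in={e,v} out={e,g}
  L6: in={e,g} out=∅
  L7: in=∅ out=∅
  L8: in=∅ out=∅

Interfere edges:
  e: {g,v,x}
  g: {e,m,v,x}
  m: {g,x}
  v: {e,g,x}
  x: {e,g,m,v}

Chromatic number:
  clique {e,g,v,x} ⇒ need ≥ 4
  assign e→c2 g→c0 m→c2 v→c3 x→c1 — no edge inside a register ⇒ χ ≤ 4
  χ = 4

Answer: 4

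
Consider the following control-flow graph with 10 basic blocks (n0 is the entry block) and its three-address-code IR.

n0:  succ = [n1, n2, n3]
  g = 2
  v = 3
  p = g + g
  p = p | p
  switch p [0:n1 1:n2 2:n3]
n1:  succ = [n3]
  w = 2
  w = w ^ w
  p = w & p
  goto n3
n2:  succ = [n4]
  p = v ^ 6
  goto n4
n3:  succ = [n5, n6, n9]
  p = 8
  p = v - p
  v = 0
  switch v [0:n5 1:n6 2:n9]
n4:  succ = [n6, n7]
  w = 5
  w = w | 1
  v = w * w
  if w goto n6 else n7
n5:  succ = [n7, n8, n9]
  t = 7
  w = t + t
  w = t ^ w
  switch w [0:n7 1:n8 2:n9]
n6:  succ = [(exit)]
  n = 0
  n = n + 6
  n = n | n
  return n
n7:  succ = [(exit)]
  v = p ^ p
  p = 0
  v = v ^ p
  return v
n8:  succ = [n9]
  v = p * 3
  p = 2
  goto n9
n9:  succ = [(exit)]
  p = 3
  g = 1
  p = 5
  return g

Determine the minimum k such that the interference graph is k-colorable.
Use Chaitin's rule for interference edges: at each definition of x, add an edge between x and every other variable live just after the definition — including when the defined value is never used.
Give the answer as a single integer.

Answer: 3

Derivation:
Per-block:
  n0: def={g,p,v} ue=∅
  n1: def={p,w} ue={p}
  n2: def={p} ue={v}
  n3: def={p,v} ue={v}
  n4: def={v,w} ue=∅
  n5: def={t,w} ue=∅
  n6: def={n} ue=∅
  n7: def={p,v} ue={p}
  n8: def={p,v} ue={p}
  n9: def={g,p} ue=∅

Backward fixpoint:
  n0: in=∅ out={p,v}
  n1: in={p,v} out={v}
  n2: in={v} out={p}
  n3: in={v} out={p}
  n4: in={p} out={p}
  n5: in={p} out={p}
  n6: in=∅ out=∅
  n7: in={p} out=∅
  n8: in={p} out=∅
  n9: in=∅ out=∅

Interference:
  g↔{p,v}
  n↔∅
  p↔{g,t,v,w}
  t↔{p,w}
  v↔{g,p,w}
  w↔{p,t,v}

Registers:
  clique {g,p,v} ⇒ need ≥ 3
  assign g→c2 n→c0 p→c0 t→c1 v→c1 w→c2 — no edge inside a register ⇒ χ ≤ 3
  χ = 3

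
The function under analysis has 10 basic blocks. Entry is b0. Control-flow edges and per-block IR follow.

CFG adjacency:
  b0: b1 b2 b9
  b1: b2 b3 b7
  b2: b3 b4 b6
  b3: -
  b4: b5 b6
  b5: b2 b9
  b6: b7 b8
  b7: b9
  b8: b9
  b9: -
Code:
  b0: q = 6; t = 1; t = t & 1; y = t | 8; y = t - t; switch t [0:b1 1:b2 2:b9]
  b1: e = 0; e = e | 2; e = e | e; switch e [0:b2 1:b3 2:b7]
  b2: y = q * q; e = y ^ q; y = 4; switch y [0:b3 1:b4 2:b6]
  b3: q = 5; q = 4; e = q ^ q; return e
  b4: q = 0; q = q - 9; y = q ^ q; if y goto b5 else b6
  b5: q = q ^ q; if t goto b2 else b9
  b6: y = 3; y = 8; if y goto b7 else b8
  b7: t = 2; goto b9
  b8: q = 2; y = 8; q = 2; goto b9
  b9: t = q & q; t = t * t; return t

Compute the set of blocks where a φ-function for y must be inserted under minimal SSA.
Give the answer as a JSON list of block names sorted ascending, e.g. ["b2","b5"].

idom tree: b1←b0 b2←b0 b3←b0 b4←b2 b5←b4 b6←b2 b7←b0 b8←b6 b9←b0
Dom at joins:
  b2: preds {b0,b1,b5}: {b0} ∩ {b0,b1} ∩ {b0,b2,b4,b5} = {b0}; idom=b0
  b3: preds {b1,b2}: {b0,b1} ∩ {b0,b2} = {b0}; idom=b0
  b6: preds {b2,b4}: {b0,b2} ∩ {b0,b2,b4} = {b0,b2}; idom=b2
  b7: preds {b1,b6}: {b0,b1} ∩ {b0,b2,b6} = {b0}; idom=b0
  b9: preds {b0,b5,b7,b8}: {b0} ∩ {b0,b2,b4,b5} ∩ {b0,b7} ∩ {b0,b2,b6,b8} = {b0}; idom=b0

DF walk-up:
  join b2 pred b0: · stop@b0
  join b2 pred b1: b1 stop@b0
  join b2 pred b5: b5→b4→b2 stop@b0
  join b3 pred b1: b1 stop@b0
  join b3 pred b2: b2 stop@b0
  join b6 pred b2: · stop@b2
  join b6 pred b4: b4 stop@b2
  join b7 pred b1: b1 stop@b0
  join b7 pred b6: b6→b2 stop@b0
  join b9 pred b0: · stop@b0
  join b9 pred b5: b5→b4→b2 stop@b0
  join b9 pred b7: b7 stop@b0
  join b9 pred b8: b8→b6→b2 stop@b0
  b0 → ∅
  b1 → {b2,b3,b7}
  b2 → {b2,b3,b7,b9}
  b3 → ∅
  b4 → {b2,b6,b9}
  b5 → {b2,b9}
  b6 → {b7,b9}
  b7 → {b9}
  b8 → {b9}
  b9 → ∅

φ for y: defs {b0,b2,b4,b6,b8}
  DF⁺ = {b2,b3,b6,b7,b9}

Answer: ["b2", "b3", "b6", "b7", "b9"]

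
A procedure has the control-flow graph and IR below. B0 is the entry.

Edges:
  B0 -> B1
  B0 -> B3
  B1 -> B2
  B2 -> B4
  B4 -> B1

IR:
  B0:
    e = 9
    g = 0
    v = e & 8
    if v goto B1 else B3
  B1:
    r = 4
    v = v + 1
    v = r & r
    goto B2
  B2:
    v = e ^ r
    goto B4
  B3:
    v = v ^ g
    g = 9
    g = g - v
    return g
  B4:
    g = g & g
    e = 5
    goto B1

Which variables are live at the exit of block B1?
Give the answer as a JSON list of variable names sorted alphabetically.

Per-block:
  B0 def {e,g,v} use ∅
  B1 def {r,v} use {v}
  B2 def {v} use {e,r}
  B3 def {g,v} use {g,v}
  B4 def {e,g} use {g}

Backward fixpoint:
  B0: in=∅ out={e,g,v}
  B1: in={e,g,v} out={e,g,r}
  B2: in={e,g,r} out={g,v}
  B3: in={g,v} out=∅
  B4: in={g,v} out={e,g,v}

live-out(B1) = ["e", "g", "r"]

Answer: ["e", "g", "r"]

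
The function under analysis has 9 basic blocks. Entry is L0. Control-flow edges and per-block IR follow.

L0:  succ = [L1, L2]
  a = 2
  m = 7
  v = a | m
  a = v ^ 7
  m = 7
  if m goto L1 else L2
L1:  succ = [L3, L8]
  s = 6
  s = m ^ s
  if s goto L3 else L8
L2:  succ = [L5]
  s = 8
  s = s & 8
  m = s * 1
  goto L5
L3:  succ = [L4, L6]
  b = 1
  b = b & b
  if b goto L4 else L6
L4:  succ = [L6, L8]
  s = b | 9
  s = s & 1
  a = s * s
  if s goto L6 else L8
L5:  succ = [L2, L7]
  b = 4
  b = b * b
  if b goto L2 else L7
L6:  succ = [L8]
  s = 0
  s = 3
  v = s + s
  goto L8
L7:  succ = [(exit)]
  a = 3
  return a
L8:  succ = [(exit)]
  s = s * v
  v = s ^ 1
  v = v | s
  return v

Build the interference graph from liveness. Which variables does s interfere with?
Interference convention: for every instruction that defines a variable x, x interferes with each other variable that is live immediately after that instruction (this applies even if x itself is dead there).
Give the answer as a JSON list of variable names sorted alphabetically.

Answer: ["a", "m", "v"]

Analysis:
Per-block:
  L0: def={a,m,v} ue=∅
  L1: def={s} ue={m}
  L2: def={m,s} ue=∅
  L3: def={b} ue=∅
  L4: def={a,s} ue={b}
  L5: def={b} ue=∅
  L6: def={s,v} ue=∅
  L7: def={a} ue=∅
  L8: def={s,v} ue={s,v}

Live sets:
  live L0: ∅→{m,v}
  live L1: {m,v}→{s,v}
  live L2: ∅→∅
  live L3: {v}→{b,v}
  live L4: {b,v}→{s,v}
  live L5: ∅→∅
  live L6: ∅→{s,v}
  live L7: ∅→∅
  live L8: {s,v}→∅

Interfere edges:
  a — {m,s,v}
  b — {v}
  m — {a,s,v}
  s — {a,m,v}
  v — {a,b,m,s}

N(s) = ["a", "m", "v"]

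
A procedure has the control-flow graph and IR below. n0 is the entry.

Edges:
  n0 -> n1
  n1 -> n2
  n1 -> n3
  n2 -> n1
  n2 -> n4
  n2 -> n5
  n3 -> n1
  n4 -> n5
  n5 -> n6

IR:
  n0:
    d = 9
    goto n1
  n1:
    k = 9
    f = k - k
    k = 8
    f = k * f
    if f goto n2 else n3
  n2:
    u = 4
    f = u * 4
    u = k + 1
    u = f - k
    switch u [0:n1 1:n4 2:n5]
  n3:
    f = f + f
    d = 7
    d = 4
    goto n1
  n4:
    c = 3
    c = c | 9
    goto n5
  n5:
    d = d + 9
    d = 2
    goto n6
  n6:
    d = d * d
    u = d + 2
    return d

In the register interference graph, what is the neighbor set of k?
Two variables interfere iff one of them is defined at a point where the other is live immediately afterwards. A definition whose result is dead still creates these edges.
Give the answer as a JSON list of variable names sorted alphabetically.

Per-block:
  n0: def={d} ue=∅
  n1: def={f,k} ue=∅
  n2: def={f,u} ue={k}
  n3: def={d,f} ue={f}
  n4: def={c} ue=∅
  n5: def={d} ue={d}
  n6: def={d,u} ue={d}

Liveness:
  n0 li=∅ lo={d}
  n1 li={d} lo={d,f,k}
  n2 li={d,k} lo={d}
  n3 li={f} lo={d}
  n4 li={d} lo={d}
  n5 li={d} lo={d}
  n6 li={d} lo=∅

Conflict graph:
  c — {d}
  d — {c,f,k,u}
  f — {d,k,u}
  k — {d,f,u}
  u — {d,f,k}

N(k) = ["d", "f", "u"]

Answer: ["d", "f", "u"]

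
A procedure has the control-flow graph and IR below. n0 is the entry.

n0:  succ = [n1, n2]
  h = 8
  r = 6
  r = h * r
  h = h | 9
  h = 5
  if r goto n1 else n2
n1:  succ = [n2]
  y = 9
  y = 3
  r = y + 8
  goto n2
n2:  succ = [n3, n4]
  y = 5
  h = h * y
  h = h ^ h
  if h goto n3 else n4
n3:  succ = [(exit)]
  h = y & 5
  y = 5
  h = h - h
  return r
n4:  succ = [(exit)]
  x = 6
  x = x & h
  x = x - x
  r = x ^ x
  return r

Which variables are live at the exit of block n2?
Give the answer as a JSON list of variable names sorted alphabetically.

Per-block:
  n0 def {h,r} use ∅
  n1 def {r,y} use ∅
  n2 def {h,y} use {h}
  n3 def {h,y} use {r,y}
  n4 def {r,x} use {h}

Backward fixpoint:
  n0: in=∅ out={h,r}
  n1: in={h} out={h,r}
  n2: in={h,r} out={h,r,y}
  n3: in={r,y} out=∅
  n4: in={h} out=∅

live-out(n2) = ["h", "r", "y"]

Answer: ["h", "r", "y"]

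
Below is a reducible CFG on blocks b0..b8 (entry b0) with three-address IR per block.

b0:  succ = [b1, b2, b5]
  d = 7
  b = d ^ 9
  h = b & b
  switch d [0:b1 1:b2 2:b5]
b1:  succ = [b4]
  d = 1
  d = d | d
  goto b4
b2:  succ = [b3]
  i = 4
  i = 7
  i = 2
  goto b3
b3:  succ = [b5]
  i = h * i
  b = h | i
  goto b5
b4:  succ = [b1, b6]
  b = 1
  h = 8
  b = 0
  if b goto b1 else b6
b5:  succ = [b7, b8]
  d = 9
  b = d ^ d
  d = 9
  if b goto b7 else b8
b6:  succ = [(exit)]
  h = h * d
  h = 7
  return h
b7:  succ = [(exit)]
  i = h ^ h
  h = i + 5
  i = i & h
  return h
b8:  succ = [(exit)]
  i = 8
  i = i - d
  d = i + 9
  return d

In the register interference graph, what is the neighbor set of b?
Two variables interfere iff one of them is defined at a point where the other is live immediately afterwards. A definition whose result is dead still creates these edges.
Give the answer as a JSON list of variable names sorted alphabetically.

Answer: ["d", "h"]

Working:
def/use:
  b0: {b,d,h} / ∅
  b1: {d} / ∅
  b2: {i} / ∅
  b3: {b,i} / {h,i}
  b4: {b,h} / ∅
  b5: {b,d} / ∅
  b6: {h} / {d,h}
  b7: {h,i} / {h}
  b8: {d,i} / {d}

Liveness:
  b0 li=∅ lo={h}
  b1 li=∅ lo={d}
  b2 li={h} lo={h,i}
  b3 li={h,i} lo={h}
  b4 li={d} lo={d,h}
  b5 li={h} lo={d,h}
  b6 li={d,h} lo=∅
  b7 li={h} lo=∅
  b8 li={d} lo=∅

Interfere edges:
  b — {d,h}
  d — {b,h,i}
  h — {b,d,i}
  i — {d,h}

N(b) = ["d", "h"]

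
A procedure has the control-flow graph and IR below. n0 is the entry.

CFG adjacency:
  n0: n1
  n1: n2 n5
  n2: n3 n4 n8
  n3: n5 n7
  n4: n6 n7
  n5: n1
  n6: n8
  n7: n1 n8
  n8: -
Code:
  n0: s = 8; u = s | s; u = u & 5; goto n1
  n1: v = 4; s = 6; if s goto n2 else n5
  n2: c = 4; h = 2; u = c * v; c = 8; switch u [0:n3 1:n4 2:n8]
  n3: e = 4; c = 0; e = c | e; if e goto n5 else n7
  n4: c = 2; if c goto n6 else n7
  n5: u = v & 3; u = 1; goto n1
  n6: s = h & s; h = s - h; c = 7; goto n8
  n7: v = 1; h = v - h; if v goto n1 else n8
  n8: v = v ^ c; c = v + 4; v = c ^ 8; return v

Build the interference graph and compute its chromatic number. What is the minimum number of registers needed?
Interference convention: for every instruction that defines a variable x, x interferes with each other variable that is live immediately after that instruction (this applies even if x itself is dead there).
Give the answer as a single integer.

Answer: 5

Working:
def/use:
  n0: def={s,u} ue=∅
  n1: def={s,v} ue=∅
  n2: def={c,h,u} ue={v}
  n3: def={c,e} ue=∅
  n4: def={c} ue=∅
  n5: def={u} ue={v}
  n6: def={c,h,s} ue={h,s}
  n7: def={h,v} ue={h}
  n8: def={c,v} ue={c,v}

Liveness:
  n0 li=∅ lo=∅
  n1 li=∅ lo={s,v}
  n2 li={s,v} lo={c,h,s,v}
  n3 li={h,v} lo={c,h,v}
  n4 li={h,s,v} lo={c,h,s,v}
  n5 li={v} lo=∅
  n6 li={h,s,v} lo={c,v}
  n7 li={c,h} lo={c,v}
  n8 li={c,v} lo=∅

Conflict graph:
  c↔{e,h,s,u,v}
  e↔{c,h,v}
  h↔{c,e,s,u,v}
  s↔{c,h,u,v}
  u↔{c,h,s,v}
  v↔{c,e,h,s,u}

Registers:
  lower bound: {c,h,s,u,v} mutually conflict ⇒ χ ≥ 5
  5-colouring: R0={c}  R1={h}  R2={v}  R3={e,s}  R4={u}
  χ = 5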